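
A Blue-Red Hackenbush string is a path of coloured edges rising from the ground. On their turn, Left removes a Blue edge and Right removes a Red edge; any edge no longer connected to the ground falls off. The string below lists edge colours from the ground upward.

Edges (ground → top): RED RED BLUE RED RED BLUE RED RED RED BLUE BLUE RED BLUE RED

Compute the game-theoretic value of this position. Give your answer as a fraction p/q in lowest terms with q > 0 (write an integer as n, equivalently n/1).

v_1 [R]  L=[·]  R=[0]  ⇒ -1
v_2 [RR]  L=[·]  R=[-1; 0]  ⇒ -2
v_3 [RRB]  L=[-2]  R=[-1; 0]  ⇒ -3/2
v_4 [RRBR]  L=[-2]  R=[-3/2; -1; 0]  ⇒ -7/4
v_5 [RRBRR]  L=[-2]  R=[-7/4; -3/2; -1; 0]  ⇒ -15/8
v_6 [RRBRRB]  L=[-2; -15/8]  R=[-7/4; -3/2; -1; 0]  ⇒ -29/16
v_7 [RRBRRBR]  L=[-2; -15/8]  R=[-29/16; -7/4; -3/2; -1; 0]  ⇒ -59/32
v_8 [RRBRRBRR]  L=[-2; -15/8]  R=[-59/32; -29/16; -7/4; -3/2; -1; 0]  ⇒ -119/64
v_9 [RRBRRBRRR]  L=[-2; -15/8]  R=[-119/64; -59/32; -29/16; -7/4; -3/2; -1; 0]  ⇒ -239/128
v_10 [RRBRRBRRRB]  L=[-2; -15/8; -239/128]  R=[-119/64; -59/32; -29/16; -7/4; -3/2; -1; 0]  ⇒ -477/256
v_11 [RRBRRBRRRBB]  L=[-2; -15/8; -239/128; -477/256]  R=[-119/64; -59/32; -29/16; -7/4; -3/2; -1; 0]  ⇒ -953/512
v_12 [RRBRRBRRRBBR]  L=[-2; -15/8; -239/128; -477/256]  R=[-953/512; -119/64; -59/32; -29/16; -7/4; -3/2; -1; 0]  ⇒ -1907/1024
v_13 [RRBRRBRRRBBRB]  L=[-2; -15/8; -239/128; -477/256; -1907/1024]  R=[-953/512; -119/64; -59/32; -29/16; -7/4; -3/2; -1; 0]  ⇒ -3813/2048
v_14 [RRBRRBRRRBBRBR]  L=[-2; -15/8; -239/128; -477/256; -1907/1024]  R=[-3813/2048; -953/512; -119/64; -59/32; -29/16; -7/4; -3/2; -1; 0]  ⇒ -7627/4096

-7627/4096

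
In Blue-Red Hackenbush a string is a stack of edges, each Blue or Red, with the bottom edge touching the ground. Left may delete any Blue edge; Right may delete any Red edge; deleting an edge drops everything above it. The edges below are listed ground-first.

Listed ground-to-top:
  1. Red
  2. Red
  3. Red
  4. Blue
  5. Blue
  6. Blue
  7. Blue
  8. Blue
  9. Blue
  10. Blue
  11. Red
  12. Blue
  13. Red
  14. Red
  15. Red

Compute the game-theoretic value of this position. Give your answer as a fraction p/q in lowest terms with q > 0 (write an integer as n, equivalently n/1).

-8239/4096

R: Left {  }, Right { 0 } ⇒ simplest -1
RR: Left {  }, Right { -1; 0 } ⇒ simplest -2
RRR: Left {  }, Right { -2; -1; 0 } ⇒ simplest -3
RRRB: Left { -3 }, Right { -2; -1; 0 } ⇒ simplest -5/2
RRRBB: Left { -3; -5/2 }, Right { -2; -1; 0 } ⇒ simplest -9/4
RRRBBB: Left { -3; -5/2; -9/4 }, Right { -2; -1; 0 } ⇒ simplest -17/8
RRRBBBB: Left { -3; -5/2; -9/4; -17/8 }, Right { -2; -1; 0 } ⇒ simplest -33/16
RRRBBBBB: Left { -3; -5/2; -9/4; -17/8; -33/16 }, Right { -2; -1; 0 } ⇒ simplest -65/32
RRRBBBBBB: Left { -3; -5/2; -9/4; -17/8; -33/16; -65/32 }, Right { -2; -1; 0 } ⇒ simplest -129/64
RRRBBBBBBB: Left { -3; -5/2; -9/4; -17/8; -33/16; -65/32; -129/64 }, Right { -2; -1; 0 } ⇒ simplest -257/128
RRRBBBBBBBR: Left { -3; -5/2; -9/4; -17/8; -33/16; -65/32; -129/64 }, Right { -257/128; -2; -1; 0 } ⇒ simplest -515/256
RRRBBBBBBBRB: Left { -3; -5/2; -9/4; -17/8; -33/16; -65/32; -129/64; -515/256 }, Right { -257/128; -2; -1; 0 } ⇒ simplest -1029/512
RRRBBBBBBBRBR: Left { -3; -5/2; -9/4; -17/8; -33/16; -65/32; -129/64; -515/256 }, Right { -1029/512; -257/128; -2; -1; 0 } ⇒ simplest -2059/1024
RRRBBBBBBBRBRR: Left { -3; -5/2; -9/4; -17/8; -33/16; -65/32; -129/64; -515/256 }, Right { -2059/1024; -1029/512; -257/128; -2; -1; 0 } ⇒ simplest -4119/2048
RRRBBBBBBBRBRRR: Left { -3; -5/2; -9/4; -17/8; -33/16; -65/32; -129/64; -515/256 }, Right { -4119/2048; -2059/1024; -1029/512; -257/128; -2; -1; 0 } ⇒ simplest -8239/4096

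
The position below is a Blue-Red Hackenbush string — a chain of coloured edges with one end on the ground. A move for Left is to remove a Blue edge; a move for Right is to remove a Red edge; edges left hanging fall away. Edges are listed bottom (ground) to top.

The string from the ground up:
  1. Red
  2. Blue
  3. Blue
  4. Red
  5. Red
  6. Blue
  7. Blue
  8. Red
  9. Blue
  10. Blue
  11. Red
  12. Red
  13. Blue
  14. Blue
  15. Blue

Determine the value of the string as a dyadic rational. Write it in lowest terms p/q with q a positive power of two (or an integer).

Prefix values for Red Blue Blue Red Red Blue Blue Red Blue Blue Red Red Blue Blue Blue via {L|R} + simplicity:
1 of 15 · R · max L −∞ · min R 0 => -1
2 of 15 · RB · max L -1 · min R 0 => -1/2
3 of 15 · RBB · max L -1/2 · min R 0 => -1/4
4 of 15 · RBBR · max L -1/2 · min R -1/4 => -3/8
5 of 15 · RBBRR · max L -1/2 · min R -3/8 => -7/16
6 of 15 · RBBRRB · max L -7/16 · min R -3/8 => -13/32
7 of 15 · RBBRRBB · max L -13/32 · min R -3/8 => -25/64
8 of 15 · RBBRRBBR · max L -13/32 · min R -25/64 => -51/128
9 of 15 · RBBRRBBRB · max L -51/128 · min R -25/64 => -101/256
10 of 15 · RBBRRBBRBB · max L -101/256 · min R -25/64 => -201/512
11 of 15 · RBBRRBBRBBR · max L -101/256 · min R -201/512 => -403/1024
12 of 15 · RBBRRBBRBBRR · max L -101/256 · min R -403/1024 => -807/2048
13 of 15 · RBBRRBBRBBRRB · max L -807/2048 · min R -403/1024 => -1613/4096
14 of 15 · RBBRRBBRBBRRBB · max L -1613/4096 · min R -403/1024 => -3225/8192
15 of 15 · RBBRRBBRBBRRBBB · max L -3225/8192 · min R -403/1024 => -6449/16384

-6449/16384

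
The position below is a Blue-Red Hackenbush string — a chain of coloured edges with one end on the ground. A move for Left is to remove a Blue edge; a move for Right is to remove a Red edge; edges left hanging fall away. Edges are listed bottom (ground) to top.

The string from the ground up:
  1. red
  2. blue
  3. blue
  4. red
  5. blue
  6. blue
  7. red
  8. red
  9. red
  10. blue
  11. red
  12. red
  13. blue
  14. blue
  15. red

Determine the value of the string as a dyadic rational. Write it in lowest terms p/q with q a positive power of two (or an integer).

-5043/16384

Prefix values for red blue blue red blue blue red red red blue red red blue blue red via {L|R} + simplicity:
r: Left { · }, Right { 0 } = simplest -1
rb: Left { -1 }, Right { 0 } = simplest -1/2
rbb: Left { -1; -1/2 }, Right { 0 } = simplest -1/4
rbbr: Left { -1; -1/2 }, Right { -1/4; 0 } = simplest -3/8
rbbrb: Left { -1; -1/2; -3/8 }, Right { -1/4; 0 } = simplest -5/16
rbbrbb: Left { -1; -1/2; -3/8; -5/16 }, Right { -1/4; 0 } = simplest -9/32
rbbrbbr: Left { -1; -1/2; -3/8; -5/16 }, Right { -9/32; -1/4; 0 } = simplest -19/64
rbbrbbrr: Left { -1; -1/2; -3/8; -5/16 }, Right { -19/64; -9/32; -1/4; 0 } = simplest -39/128
rbbrbbrrr: Left { -1; -1/2; -3/8; -5/16 }, Right { -39/128; -19/64; -9/32; -1/4; 0 } = simplest -79/256
rbbrbbrrrb: Left { -1; -1/2; -3/8; -5/16; -79/256 }, Right { -39/128; -19/64; -9/32; -1/4; 0 } = simplest -157/512
rbbrbbrrrbr: Left { -1; -1/2; -3/8; -5/16; -79/256 }, Right { -157/512; -39/128; -19/64; -9/32; -1/4; 0 } = simplest -315/1024
rbbrbbrrrbrr: Left { -1; -1/2; -3/8; -5/16; -79/256 }, Right { -315/1024; -157/512; -39/128; -19/64; -9/32; -1/4; 0 } = simplest -631/2048
rbbrbbrrrbrrb: Left { -1; -1/2; -3/8; -5/16; -79/256; -631/2048 }, Right { -315/1024; -157/512; -39/128; -19/64; -9/32; -1/4; 0 } = simplest -1261/4096
rbbrbbrrrbrrbb: Left { -1; -1/2; -3/8; -5/16; -79/256; -631/2048; -1261/4096 }, Right { -315/1024; -157/512; -39/128; -19/64; -9/32; -1/4; 0 } = simplest -2521/8192
rbbrbbrrrbrrbbr: Left { -1; -1/2; -3/8; -5/16; -79/256; -631/2048; -1261/4096 }, Right { -2521/8192; -315/1024; -157/512; -39/128; -19/64; -9/32; -1/4; 0 } = simplest -5043/16384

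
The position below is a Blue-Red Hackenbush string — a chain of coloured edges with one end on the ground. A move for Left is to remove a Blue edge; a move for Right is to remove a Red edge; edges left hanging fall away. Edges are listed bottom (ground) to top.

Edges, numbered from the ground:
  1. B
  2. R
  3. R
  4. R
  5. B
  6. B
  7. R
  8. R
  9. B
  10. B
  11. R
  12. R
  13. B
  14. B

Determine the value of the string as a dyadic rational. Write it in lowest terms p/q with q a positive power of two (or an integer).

1639/8192

g(B) = { 0 | ∅ } → 1
g(BR) = { 0 | 1 } → 1/2
g(BRR) = { 0 | 1/2; 1 } → 1/4
g(BRRR) = { 0 | 1/4; 1/2; 1 } → 1/8
g(BRRRB) = { 0; 1/8 | 1/4; 1/2; 1 } → 3/16
g(BRRRBB) = { 0; 1/8; 3/16 | 1/4; 1/2; 1 } → 7/32
g(BRRRBBR) = { 0; 1/8; 3/16 | 7/32; 1/4; 1/2; 1 } → 13/64
g(BRRRBBRR) = { 0; 1/8; 3/16 | 13/64; 7/32; 1/4; 1/2; 1 } → 25/128
g(BRRRBBRRB) = { 0; 1/8; 3/16; 25/128 | 13/64; 7/32; 1/4; 1/2; 1 } → 51/256
g(BRRRBBRRBB) = { 0; 1/8; 3/16; 25/128; 51/256 | 13/64; 7/32; 1/4; 1/2; 1 } → 103/512
g(BRRRBBRRBBR) = { 0; 1/8; 3/16; 25/128; 51/256 | 103/512; 13/64; 7/32; 1/4; 1/2; 1 } → 205/1024
g(BRRRBBRRBBRR) = { 0; 1/8; 3/16; 25/128; 51/256 | 205/1024; 103/512; 13/64; 7/32; 1/4; 1/2; 1 } → 409/2048
g(BRRRBBRRBBRRB) = { 0; 1/8; 3/16; 25/128; 51/256; 409/2048 | 205/1024; 103/512; 13/64; 7/32; 1/4; 1/2; 1 } → 819/4096
g(BRRRBBRRBBRRBB) = { 0; 1/8; 3/16; 25/128; 51/256; 409/2048; 819/4096 | 205/1024; 103/512; 13/64; 7/32; 1/4; 1/2; 1 } → 1639/8192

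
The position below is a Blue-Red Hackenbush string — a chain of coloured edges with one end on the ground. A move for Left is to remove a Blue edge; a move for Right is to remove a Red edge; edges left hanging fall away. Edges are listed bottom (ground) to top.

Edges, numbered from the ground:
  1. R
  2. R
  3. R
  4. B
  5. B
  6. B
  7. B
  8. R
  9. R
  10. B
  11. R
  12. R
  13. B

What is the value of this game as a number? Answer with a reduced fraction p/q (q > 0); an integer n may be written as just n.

-2157/1024

Recurse on prefixes of the 13-edge string R R R B B B B R R B R R B:
1 of 13 · R · max L −∞ · min R 0 = -1
2 of 13 · RR · max L −∞ · min R -1 = -2
3 of 13 · RRR · max L −∞ · min R -2 = -3
4 of 13 · RRRB · max L -3 · min R -2 = -5/2
5 of 13 · RRRBB · max L -5/2 · min R -2 = -9/4
6 of 13 · RRRBBB · max L -9/4 · min R -2 = -17/8
7 of 13 · RRRBBBB · max L -17/8 · min R -2 = -33/16
8 of 13 · RRRBBBBR · max L -17/8 · min R -33/16 = -67/32
9 of 13 · RRRBBBBRR · max L -17/8 · min R -67/32 = -135/64
10 of 13 · RRRBBBBRRB · max L -135/64 · min R -67/32 = -269/128
11 of 13 · RRRBBBBRRBR · max L -135/64 · min R -269/128 = -539/256
12 of 13 · RRRBBBBRRBRR · max L -135/64 · min R -539/256 = -1079/512
13 of 13 · RRRBBBBRRBRRB · max L -1079/512 · min R -539/256 = -2157/1024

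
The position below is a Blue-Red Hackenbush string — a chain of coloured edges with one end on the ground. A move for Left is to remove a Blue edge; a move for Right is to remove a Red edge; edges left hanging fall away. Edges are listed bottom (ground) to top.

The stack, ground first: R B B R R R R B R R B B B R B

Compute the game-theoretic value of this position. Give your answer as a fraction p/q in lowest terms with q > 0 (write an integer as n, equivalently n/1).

-7877/16384

Build val(s[:k]) for k = 1..15, string s = R B B R R R R B R R B B B R B.
val_1 [R]  L=[—]  R=[0]  so -1
val_2 [RB]  L=[-1]  R=[0]  so -1/2
val_3 [RBB]  L=[-1; -1/2]  R=[0]  so -1/4
val_4 [RBBR]  L=[-1; -1/2]  R=[-1/4; 0]  so -3/8
val_5 [RBBRR]  L=[-1; -1/2]  R=[-3/8; -1/4; 0]  so -7/16
val_6 [RBBRRR]  L=[-1; -1/2]  R=[-7/16; -3/8; -1/4; 0]  so -15/32
val_7 [RBBRRRR]  L=[-1; -1/2]  R=[-15/32; -7/16; -3/8; -1/4; 0]  so -31/64
val_8 [RBBRRRRB]  L=[-1; -1/2; -31/64]  R=[-15/32; -7/16; -3/8; -1/4; 0]  so -61/128
val_9 [RBBRRRRBR]  L=[-1; -1/2; -31/64]  R=[-61/128; -15/32; -7/16; -3/8; -1/4; 0]  so -123/256
val_10 [RBBRRRRBRR]  L=[-1; -1/2; -31/64]  R=[-123/256; -61/128; -15/32; -7/16; -3/8; -1/4; 0]  so -247/512
val_11 [RBBRRRRBRRB]  L=[-1; -1/2; -31/64; -247/512]  R=[-123/256; -61/128; -15/32; -7/16; -3/8; -1/4; 0]  so -493/1024
val_12 [RBBRRRRBRRBB]  L=[-1; -1/2; -31/64; -247/512; -493/1024]  R=[-123/256; -61/128; -15/32; -7/16; -3/8; -1/4; 0]  so -985/2048
val_13 [RBBRRRRBRRBBB]  L=[-1; -1/2; -31/64; -247/512; -493/1024; -985/2048]  R=[-123/256; -61/128; -15/32; -7/16; -3/8; -1/4; 0]  so -1969/4096
val_14 [RBBRRRRBRRBBBR]  L=[-1; -1/2; -31/64; -247/512; -493/1024; -985/2048]  R=[-1969/4096; -123/256; -61/128; -15/32; -7/16; -3/8; -1/4; 0]  so -3939/8192
val_15 [RBBRRRRBRRBBBRB]  L=[-1; -1/2; -31/64; -247/512; -493/1024; -985/2048; -3939/8192]  R=[-1969/4096; -123/256; -61/128; -15/32; -7/16; -3/8; -1/4; 0]  so -7877/16384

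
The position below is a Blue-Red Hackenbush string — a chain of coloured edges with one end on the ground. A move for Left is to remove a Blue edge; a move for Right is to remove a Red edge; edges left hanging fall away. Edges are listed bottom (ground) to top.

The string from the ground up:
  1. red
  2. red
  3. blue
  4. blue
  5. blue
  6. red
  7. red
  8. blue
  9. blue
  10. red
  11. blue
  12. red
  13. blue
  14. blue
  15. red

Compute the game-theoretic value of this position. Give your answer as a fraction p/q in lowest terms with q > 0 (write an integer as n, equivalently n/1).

-9811/8192

Build g(s[:k]) for k = 1..15, string s = red red blue blue blue red red blue blue red blue red blue blue red.
step 1: add red to get r; options L={ ∅ } R={ 0 } => -1
step 2: add red to get rr; options L={ ∅ } R={ -1,0 } => -2
step 3: add blue to get rrb; options L={ -2 } R={ -1,0 } => -3/2
step 4: add blue to get rrbb; options L={ -2,-3/2 } R={ -1,0 } => -5/4
step 5: add blue to get rrbbb; options L={ -2,-3/2,-5/4 } R={ -1,0 } => -9/8
step 6: add red to get rrbbbr; options L={ -2,-3/2,-5/4 } R={ -9/8,-1,0 } => -19/16
step 7: add red to get rrbbbrr; options L={ -2,-3/2,-5/4 } R={ -19/16,-9/8,-1,0 } => -39/32
step 8: add blue to get rrbbbrrb; options L={ -2,-3/2,-5/4,-39/32 } R={ -19/16,-9/8,-1,0 } => -77/64
step 9: add blue to get rrbbbrrbb; options L={ -2,-3/2,-5/4,-39/32,-77/64 } R={ -19/16,-9/8,-1,0 } => -153/128
step 10: add red to get rrbbbrrbbr; options L={ -2,-3/2,-5/4,-39/32,-77/64 } R={ -153/128,-19/16,-9/8,-1,0 } => -307/256
step 11: add blue to get rrbbbrrbbrb; options L={ -2,-3/2,-5/4,-39/32,-77/64,-307/256 } R={ -153/128,-19/16,-9/8,-1,0 } => -613/512
step 12: add red to get rrbbbrrbbrbr; options L={ -2,-3/2,-5/4,-39/32,-77/64,-307/256 } R={ -613/512,-153/128,-19/16,-9/8,-1,0 } => -1227/1024
step 13: add blue to get rrbbbrrbbrbrb; options L={ -2,-3/2,-5/4,-39/32,-77/64,-307/256,-1227/1024 } R={ -613/512,-153/128,-19/16,-9/8,-1,0 } => -2453/2048
step 14: add blue to get rrbbbrrbbrbrbb; options L={ -2,-3/2,-5/4,-39/32,-77/64,-307/256,-1227/1024,-2453/2048 } R={ -613/512,-153/128,-19/16,-9/8,-1,0 } => -4905/4096
step 15: add red to get rrbbbrrbbrbrbbr; options L={ -2,-3/2,-5/4,-39/32,-77/64,-307/256,-1227/1024,-2453/2048 } R={ -4905/4096,-613/512,-153/128,-19/16,-9/8,-1,0 } => -9811/8192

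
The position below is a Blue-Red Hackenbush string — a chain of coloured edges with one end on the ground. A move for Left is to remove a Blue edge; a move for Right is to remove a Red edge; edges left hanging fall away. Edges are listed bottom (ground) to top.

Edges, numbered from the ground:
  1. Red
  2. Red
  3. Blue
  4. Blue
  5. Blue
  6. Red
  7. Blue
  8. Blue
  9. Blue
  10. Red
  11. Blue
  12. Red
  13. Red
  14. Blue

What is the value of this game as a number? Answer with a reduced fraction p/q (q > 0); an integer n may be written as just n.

-4653/4096

Prefix values for Red Red Blue Blue Blue Red Blue Blue Blue Red Blue Red Red Blue via {L|R} + simplicity:
step 1: add Red to get R; options L={ — } R={ 0 } => -1
step 2: add Red to get RR; options L={ — } R={ -1,0 } => -2
step 3: add Blue to get RRB; options L={ -2 } R={ -1,0 } => -3/2
step 4: add Blue to get RRBB; options L={ -2,-3/2 } R={ -1,0 } => -5/4
step 5: add Blue to get RRBBB; options L={ -2,-3/2,-5/4 } R={ -1,0 } => -9/8
step 6: add Red to get RRBBBR; options L={ -2,-3/2,-5/4 } R={ -9/8,-1,0 } => -19/16
step 7: add Blue to get RRBBBRB; options L={ -2,-3/2,-5/4,-19/16 } R={ -9/8,-1,0 } => -37/32
step 8: add Blue to get RRBBBRBB; options L={ -2,-3/2,-5/4,-19/16,-37/32 } R={ -9/8,-1,0 } => -73/64
step 9: add Blue to get RRBBBRBBB; options L={ -2,-3/2,-5/4,-19/16,-37/32,-73/64 } R={ -9/8,-1,0 } => -145/128
step 10: add Red to get RRBBBRBBBR; options L={ -2,-3/2,-5/4,-19/16,-37/32,-73/64 } R={ -145/128,-9/8,-1,0 } => -291/256
step 11: add Blue to get RRBBBRBBBRB; options L={ -2,-3/2,-5/4,-19/16,-37/32,-73/64,-291/256 } R={ -145/128,-9/8,-1,0 } => -581/512
step 12: add Red to get RRBBBRBBBRBR; options L={ -2,-3/2,-5/4,-19/16,-37/32,-73/64,-291/256 } R={ -581/512,-145/128,-9/8,-1,0 } => -1163/1024
step 13: add Red to get RRBBBRBBBRBRR; options L={ -2,-3/2,-5/4,-19/16,-37/32,-73/64,-291/256 } R={ -1163/1024,-581/512,-145/128,-9/8,-1,0 } => -2327/2048
step 14: add Blue to get RRBBBRBBBRBRRB; options L={ -2,-3/2,-5/4,-19/16,-37/32,-73/64,-291/256,-2327/2048 } R={ -1163/1024,-581/512,-145/128,-9/8,-1,0 } => -4653/4096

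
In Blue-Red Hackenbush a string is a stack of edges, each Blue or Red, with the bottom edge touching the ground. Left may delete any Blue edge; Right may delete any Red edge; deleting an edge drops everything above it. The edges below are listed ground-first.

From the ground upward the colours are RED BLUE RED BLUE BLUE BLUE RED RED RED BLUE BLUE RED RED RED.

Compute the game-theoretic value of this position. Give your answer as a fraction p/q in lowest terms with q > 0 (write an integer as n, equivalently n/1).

Prefix values for RED BLUE RED BLUE BLUE BLUE RED RED RED BLUE BLUE RED RED RED via {L|R} + simplicity:
v(R) = { none | 0 } ⇒ -1
v(RB) = { -1 | 0 } ⇒ -1/2
v(RBR) = { -1 | -1/2 0 } ⇒ -3/4
v(RBRB) = { -1 -3/4 | -1/2 0 } ⇒ -5/8
v(RBRBB) = { -1 -3/4 -5/8 | -1/2 0 } ⇒ -9/16
v(RBRBBB) = { -1 -3/4 -5/8 -9/16 | -1/2 0 } ⇒ -17/32
v(RBRBBBR) = { -1 -3/4 -5/8 -9/16 | -17/32 -1/2 0 } ⇒ -35/64
v(RBRBBBRR) = { -1 -3/4 -5/8 -9/16 | -35/64 -17/32 -1/2 0 } ⇒ -71/128
v(RBRBBBRRR) = { -1 -3/4 -5/8 -9/16 | -71/128 -35/64 -17/32 -1/2 0 } ⇒ -143/256
v(RBRBBBRRRB) = { -1 -3/4 -5/8 -9/16 -143/256 | -71/128 -35/64 -17/32 -1/2 0 } ⇒ -285/512
v(RBRBBBRRRBB) = { -1 -3/4 -5/8 -9/16 -143/256 -285/512 | -71/128 -35/64 -17/32 -1/2 0 } ⇒ -569/1024
v(RBRBBBRRRBBR) = { -1 -3/4 -5/8 -9/16 -143/256 -285/512 | -569/1024 -71/128 -35/64 -17/32 -1/2 0 } ⇒ -1139/2048
v(RBRBBBRRRBBRR) = { -1 -3/4 -5/8 -9/16 -143/256 -285/512 | -1139/2048 -569/1024 -71/128 -35/64 -17/32 -1/2 0 } ⇒ -2279/4096
v(RBRBBBRRRBBRRR) = { -1 -3/4 -5/8 -9/16 -143/256 -285/512 | -2279/4096 -1139/2048 -569/1024 -71/128 -35/64 -17/32 -1/2 0 } ⇒ -4559/8192

-4559/8192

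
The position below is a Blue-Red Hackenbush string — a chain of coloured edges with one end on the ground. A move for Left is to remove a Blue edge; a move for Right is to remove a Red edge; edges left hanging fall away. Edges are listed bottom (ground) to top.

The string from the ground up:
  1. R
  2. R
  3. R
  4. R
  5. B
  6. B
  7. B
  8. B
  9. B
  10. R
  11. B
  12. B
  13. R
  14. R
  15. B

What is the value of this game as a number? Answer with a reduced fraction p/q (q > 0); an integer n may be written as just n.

R: Left { — }, Right { 0 } = simplest -1
RR: Left { — }, Right { -1 0 } = simplest -2
RRR: Left { — }, Right { -2 -1 0 } = simplest -3
RRRR: Left { — }, Right { -3 -2 -1 0 } = simplest -4
RRRRB: Left { -4 }, Right { -3 -2 -1 0 } = simplest -7/2
RRRRBB: Left { -4 -7/2 }, Right { -3 -2 -1 0 } = simplest -13/4
RRRRBBB: Left { -4 -7/2 -13/4 }, Right { -3 -2 -1 0 } = simplest -25/8
RRRRBBBB: Left { -4 -7/2 -13/4 -25/8 }, Right { -3 -2 -1 0 } = simplest -49/16
RRRRBBBBB: Left { -4 -7/2 -13/4 -25/8 -49/16 }, Right { -3 -2 -1 0 } = simplest -97/32
RRRRBBBBBR: Left { -4 -7/2 -13/4 -25/8 -49/16 }, Right { -97/32 -3 -2 -1 0 } = simplest -195/64
RRRRBBBBBRB: Left { -4 -7/2 -13/4 -25/8 -49/16 -195/64 }, Right { -97/32 -3 -2 -1 0 } = simplest -389/128
RRRRBBBBBRBB: Left { -4 -7/2 -13/4 -25/8 -49/16 -195/64 -389/128 }, Right { -97/32 -3 -2 -1 0 } = simplest -777/256
RRRRBBBBBRBBR: Left { -4 -7/2 -13/4 -25/8 -49/16 -195/64 -389/128 }, Right { -777/256 -97/32 -3 -2 -1 0 } = simplest -1555/512
RRRRBBBBBRBBRR: Left { -4 -7/2 -13/4 -25/8 -49/16 -195/64 -389/128 }, Right { -1555/512 -777/256 -97/32 -3 -2 -1 0 } = simplest -3111/1024
RRRRBBBBBRBBRRB: Left { -4 -7/2 -13/4 -25/8 -49/16 -195/64 -389/128 -3111/1024 }, Right { -1555/512 -777/256 -97/32 -3 -2 -1 0 } = simplest -6221/2048

-6221/2048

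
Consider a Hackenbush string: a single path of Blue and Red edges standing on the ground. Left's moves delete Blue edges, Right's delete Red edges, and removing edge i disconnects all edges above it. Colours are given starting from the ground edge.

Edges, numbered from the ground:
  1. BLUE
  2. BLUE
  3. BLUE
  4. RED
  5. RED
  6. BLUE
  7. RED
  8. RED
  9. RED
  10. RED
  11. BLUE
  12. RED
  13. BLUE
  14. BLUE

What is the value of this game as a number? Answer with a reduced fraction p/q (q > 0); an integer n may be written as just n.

4631/2048

Build G(s[:k]) for k = 1..14, string s = BLUE BLUE BLUE RED RED BLUE RED RED RED RED BLUE RED BLUE BLUE.
1 of 14 · B · max L 0 · min R +∞ ⇒ 1
2 of 14 · BB · max L 1 · min R +∞ ⇒ 2
3 of 14 · BBB · max L 2 · min R +∞ ⇒ 3
4 of 14 · BBBR · max L 2 · min R 3 ⇒ 5/2
5 of 14 · BBBRR · max L 2 · min R 5/2 ⇒ 9/4
6 of 14 · BBBRRB · max L 9/4 · min R 5/2 ⇒ 19/8
7 of 14 · BBBRRBR · max L 9/4 · min R 19/8 ⇒ 37/16
8 of 14 · BBBRRBRR · max L 9/4 · min R 37/16 ⇒ 73/32
9 of 14 · BBBRRBRRR · max L 9/4 · min R 73/32 ⇒ 145/64
10 of 14 · BBBRRBRRRR · max L 9/4 · min R 145/64 ⇒ 289/128
11 of 14 · BBBRRBRRRRB · max L 289/128 · min R 145/64 ⇒ 579/256
12 of 14 · BBBRRBRRRRBR · max L 289/128 · min R 579/256 ⇒ 1157/512
13 of 14 · BBBRRBRRRRBRB · max L 1157/512 · min R 579/256 ⇒ 2315/1024
14 of 14 · BBBRRBRRRRBRBB · max L 2315/1024 · min R 579/256 ⇒ 4631/2048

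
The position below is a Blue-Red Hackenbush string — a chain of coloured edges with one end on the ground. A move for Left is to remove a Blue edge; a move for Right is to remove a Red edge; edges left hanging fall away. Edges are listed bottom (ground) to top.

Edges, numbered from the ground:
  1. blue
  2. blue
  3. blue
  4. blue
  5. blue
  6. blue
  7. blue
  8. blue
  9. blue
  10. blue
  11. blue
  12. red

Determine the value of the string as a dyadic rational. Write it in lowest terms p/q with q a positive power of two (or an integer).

Prefix values for blue blue blue blue blue blue blue blue blue blue blue red via {L|R} + simplicity:
1 of 12 · b · max L 0 · min R +∞ ⇒ 1
2 of 12 · bb · max L 1 · min R +∞ ⇒ 2
3 of 12 · bbb · max L 2 · min R +∞ ⇒ 3
4 of 12 · bbbb · max L 3 · min R +∞ ⇒ 4
5 of 12 · bbbbb · max L 4 · min R +∞ ⇒ 5
6 of 12 · bbbbbb · max L 5 · min R +∞ ⇒ 6
7 of 12 · bbbbbbb · max L 6 · min R +∞ ⇒ 7
8 of 12 · bbbbbbbb · max L 7 · min R +∞ ⇒ 8
9 of 12 · bbbbbbbbb · max L 8 · min R +∞ ⇒ 9
10 of 12 · bbbbbbbbbb · max L 9 · min R +∞ ⇒ 10
11 of 12 · bbbbbbbbbbb · max L 10 · min R +∞ ⇒ 11
12 of 12 · bbbbbbbbbbbr · max L 10 · min R 11 ⇒ 21/2

21/2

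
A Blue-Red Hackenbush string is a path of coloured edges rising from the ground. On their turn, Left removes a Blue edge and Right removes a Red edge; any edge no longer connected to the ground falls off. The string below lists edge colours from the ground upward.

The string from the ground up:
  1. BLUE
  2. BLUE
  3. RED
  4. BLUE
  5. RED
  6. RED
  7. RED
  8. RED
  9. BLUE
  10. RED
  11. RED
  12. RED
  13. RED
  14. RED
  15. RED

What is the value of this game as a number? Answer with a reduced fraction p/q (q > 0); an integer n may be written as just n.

12417/8192

edge 1 of 15 (BLUE): { 0 | none } = 1
edge 2 of 15 (BLUE): { 0, 1 | none } = 2
edge 3 of 15 (RED): { 0, 1 | 2 } = 3/2
edge 4 of 15 (BLUE): { 0, 1, 3/2 | 2 } = 7/4
edge 5 of 15 (RED): { 0, 1, 3/2 | 7/4, 2 } = 13/8
edge 6 of 15 (RED): { 0, 1, 3/2 | 13/8, 7/4, 2 } = 25/16
edge 7 of 15 (RED): { 0, 1, 3/2 | 25/16, 13/8, 7/4, 2 } = 49/32
edge 8 of 15 (RED): { 0, 1, 3/2 | 49/32, 25/16, 13/8, 7/4, 2 } = 97/64
edge 9 of 15 (BLUE): { 0, 1, 3/2, 97/64 | 49/32, 25/16, 13/8, 7/4, 2 } = 195/128
edge 10 of 15 (RED): { 0, 1, 3/2, 97/64 | 195/128, 49/32, 25/16, 13/8, 7/4, 2 } = 389/256
edge 11 of 15 (RED): { 0, 1, 3/2, 97/64 | 389/256, 195/128, 49/32, 25/16, 13/8, 7/4, 2 } = 777/512
edge 12 of 15 (RED): { 0, 1, 3/2, 97/64 | 777/512, 389/256, 195/128, 49/32, 25/16, 13/8, 7/4, 2 } = 1553/1024
edge 13 of 15 (RED): { 0, 1, 3/2, 97/64 | 1553/1024, 777/512, 389/256, 195/128, 49/32, 25/16, 13/8, 7/4, 2 } = 3105/2048
edge 14 of 15 (RED): { 0, 1, 3/2, 97/64 | 3105/2048, 1553/1024, 777/512, 389/256, 195/128, 49/32, 25/16, 13/8, 7/4, 2 } = 6209/4096
edge 15 of 15 (RED): { 0, 1, 3/2, 97/64 | 6209/4096, 3105/2048, 1553/1024, 777/512, 389/256, 195/128, 49/32, 25/16, 13/8, 7/4, 2 } = 12417/8192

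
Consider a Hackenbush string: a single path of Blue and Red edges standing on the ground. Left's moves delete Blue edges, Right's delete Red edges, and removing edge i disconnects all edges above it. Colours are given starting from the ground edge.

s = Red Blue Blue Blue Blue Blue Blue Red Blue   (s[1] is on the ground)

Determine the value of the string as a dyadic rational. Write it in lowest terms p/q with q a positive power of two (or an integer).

-5/256

edge 1 of 9 (Red): { (no moves) | 0 } = -1
edge 2 of 9 (Blue): { -1 | 0 } = -1/2
edge 3 of 9 (Blue): { -1, -1/2 | 0 } = -1/4
edge 4 of 9 (Blue): { -1, -1/2, -1/4 | 0 } = -1/8
edge 5 of 9 (Blue): { -1, -1/2, -1/4, -1/8 | 0 } = -1/16
edge 6 of 9 (Blue): { -1, -1/2, -1/4, -1/8, -1/16 | 0 } = -1/32
edge 7 of 9 (Blue): { -1, -1/2, -1/4, -1/8, -1/16, -1/32 | 0 } = -1/64
edge 8 of 9 (Red): { -1, -1/2, -1/4, -1/8, -1/16, -1/32 | -1/64, 0 } = -3/128
edge 9 of 9 (Blue): { -1, -1/2, -1/4, -1/8, -1/16, -1/32, -3/128 | -1/64, 0 } = -5/256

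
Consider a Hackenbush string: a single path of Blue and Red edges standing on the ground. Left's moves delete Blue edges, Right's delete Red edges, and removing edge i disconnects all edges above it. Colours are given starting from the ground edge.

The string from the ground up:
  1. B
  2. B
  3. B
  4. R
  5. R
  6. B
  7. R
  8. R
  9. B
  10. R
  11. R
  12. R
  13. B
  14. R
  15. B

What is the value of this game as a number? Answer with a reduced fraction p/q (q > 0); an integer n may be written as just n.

9355/4096

value_1 [B]  L=[0]  R=[(no moves)]  so 1
value_2 [BB]  L=[0; 1]  R=[(no moves)]  so 2
value_3 [BBB]  L=[0; 1; 2]  R=[(no moves)]  so 3
value_4 [BBBR]  L=[0; 1; 2]  R=[3]  so 5/2
value_5 [BBBRR]  L=[0; 1; 2]  R=[5/2; 3]  so 9/4
value_6 [BBBRRB]  L=[0; 1; 2; 9/4]  R=[5/2; 3]  so 19/8
value_7 [BBBRRBR]  L=[0; 1; 2; 9/4]  R=[19/8; 5/2; 3]  so 37/16
value_8 [BBBRRBRR]  L=[0; 1; 2; 9/4]  R=[37/16; 19/8; 5/2; 3]  so 73/32
value_9 [BBBRRBRRB]  L=[0; 1; 2; 9/4; 73/32]  R=[37/16; 19/8; 5/2; 3]  so 147/64
value_10 [BBBRRBRRBR]  L=[0; 1; 2; 9/4; 73/32]  R=[147/64; 37/16; 19/8; 5/2; 3]  so 293/128
value_11 [BBBRRBRRBRR]  L=[0; 1; 2; 9/4; 73/32]  R=[293/128; 147/64; 37/16; 19/8; 5/2; 3]  so 585/256
value_12 [BBBRRBRRBRRR]  L=[0; 1; 2; 9/4; 73/32]  R=[585/256; 293/128; 147/64; 37/16; 19/8; 5/2; 3]  so 1169/512
value_13 [BBBRRBRRBRRRB]  L=[0; 1; 2; 9/4; 73/32; 1169/512]  R=[585/256; 293/128; 147/64; 37/16; 19/8; 5/2; 3]  so 2339/1024
value_14 [BBBRRBRRBRRRBR]  L=[0; 1; 2; 9/4; 73/32; 1169/512]  R=[2339/1024; 585/256; 293/128; 147/64; 37/16; 19/8; 5/2; 3]  so 4677/2048
value_15 [BBBRRBRRBRRRBRB]  L=[0; 1; 2; 9/4; 73/32; 1169/512; 4677/2048]  R=[2339/1024; 585/256; 293/128; 147/64; 37/16; 19/8; 5/2; 3]  so 9355/4096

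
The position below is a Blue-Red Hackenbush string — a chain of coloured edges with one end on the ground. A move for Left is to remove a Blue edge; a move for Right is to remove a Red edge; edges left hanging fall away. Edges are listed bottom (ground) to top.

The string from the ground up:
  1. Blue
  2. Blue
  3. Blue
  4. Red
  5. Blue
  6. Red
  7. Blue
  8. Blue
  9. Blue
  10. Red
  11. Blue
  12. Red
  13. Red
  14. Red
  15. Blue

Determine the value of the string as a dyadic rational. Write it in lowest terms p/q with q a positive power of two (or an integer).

Prefix values for Blue Blue Blue Red Blue Red Blue Blue Blue Red Blue Red Red Red Blue via {L|R} + simplicity:
G_1 [B]  L=[0]  R=[]  — 1
G_2 [BB]  L=[0,1]  R=[]  — 2
G_3 [BBB]  L=[0,1,2]  R=[]  — 3
G_4 [BBBR]  L=[0,1,2]  R=[3]  — 5/2
G_5 [BBBRB]  L=[0,1,2,5/2]  R=[3]  — 11/4
G_6 [BBBRBR]  L=[0,1,2,5/2]  R=[11/4,3]  — 21/8
G_7 [BBBRBRB]  L=[0,1,2,5/2,21/8]  R=[11/4,3]  — 43/16
G_8 [BBBRBRBB]  L=[0,1,2,5/2,21/8,43/16]  R=[11/4,3]  — 87/32
G_9 [BBBRBRBBB]  L=[0,1,2,5/2,21/8,43/16,87/32]  R=[11/4,3]  — 175/64
G_10 [BBBRBRBBBR]  L=[0,1,2,5/2,21/8,43/16,87/32]  R=[175/64,11/4,3]  — 349/128
G_11 [BBBRBRBBBRB]  L=[0,1,2,5/2,21/8,43/16,87/32,349/128]  R=[175/64,11/4,3]  — 699/256
G_12 [BBBRBRBBBRBR]  L=[0,1,2,5/2,21/8,43/16,87/32,349/128]  R=[699/256,175/64,11/4,3]  — 1397/512
G_13 [BBBRBRBBBRBRR]  L=[0,1,2,5/2,21/8,43/16,87/32,349/128]  R=[1397/512,699/256,175/64,11/4,3]  — 2793/1024
G_14 [BBBRBRBBBRBRRR]  L=[0,1,2,5/2,21/8,43/16,87/32,349/128]  R=[2793/1024,1397/512,699/256,175/64,11/4,3]  — 5585/2048
G_15 [BBBRBRBBBRBRRRB]  L=[0,1,2,5/2,21/8,43/16,87/32,349/128,5585/2048]  R=[2793/1024,1397/512,699/256,175/64,11/4,3]  — 11171/4096

11171/4096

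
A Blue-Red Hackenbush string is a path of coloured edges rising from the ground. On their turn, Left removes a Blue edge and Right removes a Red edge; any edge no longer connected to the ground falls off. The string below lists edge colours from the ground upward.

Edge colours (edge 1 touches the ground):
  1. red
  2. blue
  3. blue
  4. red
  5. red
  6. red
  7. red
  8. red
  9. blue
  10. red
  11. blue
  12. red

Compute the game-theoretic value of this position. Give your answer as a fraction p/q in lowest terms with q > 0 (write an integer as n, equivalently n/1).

Prefix values for red blue blue red red red red red blue red blue red via {L|R} + simplicity:
step 1: add red to get r; options L={ ∅ } R={ 0 } gives -1
step 2: add blue to get rb; options L={ -1 } R={ 0 } gives -1/2
step 3: add blue to get rbb; options L={ -1 -1/2 } R={ 0 } gives -1/4
step 4: add red to get rbbr; options L={ -1 -1/2 } R={ -1/4 0 } gives -3/8
step 5: add red to get rbbrr; options L={ -1 -1/2 } R={ -3/8 -1/4 0 } gives -7/16
step 6: add red to get rbbrrr; options L={ -1 -1/2 } R={ -7/16 -3/8 -1/4 0 } gives -15/32
step 7: add red to get rbbrrrr; options L={ -1 -1/2 } R={ -15/32 -7/16 -3/8 -1/4 0 } gives -31/64
step 8: add red to get rbbrrrrr; options L={ -1 -1/2 } R={ -31/64 -15/32 -7/16 -3/8 -1/4 0 } gives -63/128
step 9: add blue to get rbbrrrrrb; options L={ -1 -1/2 -63/128 } R={ -31/64 -15/32 -7/16 -3/8 -1/4 0 } gives -125/256
step 10: add red to get rbbrrrrrbr; options L={ -1 -1/2 -63/128 } R={ -125/256 -31/64 -15/32 -7/16 -3/8 -1/4 0 } gives -251/512
step 11: add blue to get rbbrrrrrbrb; options L={ -1 -1/2 -63/128 -251/512 } R={ -125/256 -31/64 -15/32 -7/16 -3/8 -1/4 0 } gives -501/1024
step 12: add red to get rbbrrrrrbrbr; options L={ -1 -1/2 -63/128 -251/512 } R={ -501/1024 -125/256 -31/64 -15/32 -7/16 -3/8 -1/4 0 } gives -1003/2048

-1003/2048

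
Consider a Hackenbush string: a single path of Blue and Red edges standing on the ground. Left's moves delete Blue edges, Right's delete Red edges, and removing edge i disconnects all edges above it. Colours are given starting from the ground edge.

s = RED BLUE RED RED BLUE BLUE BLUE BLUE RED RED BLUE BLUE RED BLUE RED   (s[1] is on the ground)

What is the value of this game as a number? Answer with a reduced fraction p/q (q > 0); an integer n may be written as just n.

Build value(s[:k]) for k = 1..15, string s = RED BLUE RED RED BLUE BLUE BLUE BLUE RED RED BLUE BLUE RED BLUE RED.
value(R) = { · | 0 } so -1
value(RB) = { -1 | 0 } so -1/2
value(RBR) = { -1 | -1/2, 0 } so -3/4
value(RBRR) = { -1 | -3/4, -1/2, 0 } so -7/8
value(RBRRB) = { -1, -7/8 | -3/4, -1/2, 0 } so -13/16
value(RBRRBB) = { -1, -7/8, -13/16 | -3/4, -1/2, 0 } so -25/32
value(RBRRBBB) = { -1, -7/8, -13/16, -25/32 | -3/4, -1/2, 0 } so -49/64
value(RBRRBBBB) = { -1, -7/8, -13/16, -25/32, -49/64 | -3/4, -1/2, 0 } so -97/128
value(RBRRBBBBR) = { -1, -7/8, -13/16, -25/32, -49/64 | -97/128, -3/4, -1/2, 0 } so -195/256
value(RBRRBBBBRR) = { -1, -7/8, -13/16, -25/32, -49/64 | -195/256, -97/128, -3/4, -1/2, 0 } so -391/512
value(RBRRBBBBRRB) = { -1, -7/8, -13/16, -25/32, -49/64, -391/512 | -195/256, -97/128, -3/4, -1/2, 0 } so -781/1024
value(RBRRBBBBRRBB) = { -1, -7/8, -13/16, -25/32, -49/64, -391/512, -781/1024 | -195/256, -97/128, -3/4, -1/2, 0 } so -1561/2048
value(RBRRBBBBRRBBR) = { -1, -7/8, -13/16, -25/32, -49/64, -391/512, -781/1024 | -1561/2048, -195/256, -97/128, -3/4, -1/2, 0 } so -3123/4096
value(RBRRBBBBRRBBRB) = { -1, -7/8, -13/16, -25/32, -49/64, -391/512, -781/1024, -3123/4096 | -1561/2048, -195/256, -97/128, -3/4, -1/2, 0 } so -6245/8192
value(RBRRBBBBRRBBRBR) = { -1, -7/8, -13/16, -25/32, -49/64, -391/512, -781/1024, -3123/4096 | -6245/8192, -1561/2048, -195/256, -97/128, -3/4, -1/2, 0 } so -12491/16384

-12491/16384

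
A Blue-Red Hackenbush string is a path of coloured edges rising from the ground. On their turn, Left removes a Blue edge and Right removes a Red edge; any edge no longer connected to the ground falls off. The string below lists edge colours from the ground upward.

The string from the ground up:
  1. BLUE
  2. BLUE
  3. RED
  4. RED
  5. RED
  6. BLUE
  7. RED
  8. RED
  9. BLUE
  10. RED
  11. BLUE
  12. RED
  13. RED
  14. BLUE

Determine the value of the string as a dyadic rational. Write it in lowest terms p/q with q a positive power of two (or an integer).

step 1: add BLUE to get B; options L={ 0 } R={ none } — 1
step 2: add BLUE to get BB; options L={ 0; 1 } R={ none } — 2
step 3: add RED to get BBR; options L={ 0; 1 } R={ 2 } — 3/2
step 4: add RED to get BBRR; options L={ 0; 1 } R={ 3/2; 2 } — 5/4
step 5: add RED to get BBRRR; options L={ 0; 1 } R={ 5/4; 3/2; 2 } — 9/8
step 6: add BLUE to get BBRRRB; options L={ 0; 1; 9/8 } R={ 5/4; 3/2; 2 } — 19/16
step 7: add RED to get BBRRRBR; options L={ 0; 1; 9/8 } R={ 19/16; 5/4; 3/2; 2 } — 37/32
step 8: add RED to get BBRRRBRR; options L={ 0; 1; 9/8 } R={ 37/32; 19/16; 5/4; 3/2; 2 } — 73/64
step 9: add BLUE to get BBRRRBRRB; options L={ 0; 1; 9/8; 73/64 } R={ 37/32; 19/16; 5/4; 3/2; 2 } — 147/128
step 10: add RED to get BBRRRBRRBR; options L={ 0; 1; 9/8; 73/64 } R={ 147/128; 37/32; 19/16; 5/4; 3/2; 2 } — 293/256
step 11: add BLUE to get BBRRRBRRBRB; options L={ 0; 1; 9/8; 73/64; 293/256 } R={ 147/128; 37/32; 19/16; 5/4; 3/2; 2 } — 587/512
step 12: add RED to get BBRRRBRRBRBR; options L={ 0; 1; 9/8; 73/64; 293/256 } R={ 587/512; 147/128; 37/32; 19/16; 5/4; 3/2; 2 } — 1173/1024
step 13: add RED to get BBRRRBRRBRBRR; options L={ 0; 1; 9/8; 73/64; 293/256 } R={ 1173/1024; 587/512; 147/128; 37/32; 19/16; 5/4; 3/2; 2 } — 2345/2048
step 14: add BLUE to get BBRRRBRRBRBRRB; options L={ 0; 1; 9/8; 73/64; 293/256; 2345/2048 } R={ 1173/1024; 587/512; 147/128; 37/32; 19/16; 5/4; 3/2; 2 } — 4691/4096

4691/4096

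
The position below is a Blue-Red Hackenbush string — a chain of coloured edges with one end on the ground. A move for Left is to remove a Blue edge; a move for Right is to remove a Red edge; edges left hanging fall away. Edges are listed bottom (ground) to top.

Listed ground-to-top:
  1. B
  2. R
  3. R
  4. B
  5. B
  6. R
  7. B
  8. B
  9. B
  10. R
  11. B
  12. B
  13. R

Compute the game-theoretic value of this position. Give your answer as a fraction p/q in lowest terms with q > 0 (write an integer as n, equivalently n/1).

v_1 [B]  L=[0]  R=[]  ⇒ 1
v_2 [BR]  L=[0]  R=[1]  ⇒ 1/2
v_3 [BRR]  L=[0]  R=[1/2,1]  ⇒ 1/4
v_4 [BRRB]  L=[0,1/4]  R=[1/2,1]  ⇒ 3/8
v_5 [BRRBB]  L=[0,1/4,3/8]  R=[1/2,1]  ⇒ 7/16
v_6 [BRRBBR]  L=[0,1/4,3/8]  R=[7/16,1/2,1]  ⇒ 13/32
v_7 [BRRBBRB]  L=[0,1/4,3/8,13/32]  R=[7/16,1/2,1]  ⇒ 27/64
v_8 [BRRBBRBB]  L=[0,1/4,3/8,13/32,27/64]  R=[7/16,1/2,1]  ⇒ 55/128
v_9 [BRRBBRBBB]  L=[0,1/4,3/8,13/32,27/64,55/128]  R=[7/16,1/2,1]  ⇒ 111/256
v_10 [BRRBBRBBBR]  L=[0,1/4,3/8,13/32,27/64,55/128]  R=[111/256,7/16,1/2,1]  ⇒ 221/512
v_11 [BRRBBRBBBRB]  L=[0,1/4,3/8,13/32,27/64,55/128,221/512]  R=[111/256,7/16,1/2,1]  ⇒ 443/1024
v_12 [BRRBBRBBBRBB]  L=[0,1/4,3/8,13/32,27/64,55/128,221/512,443/1024]  R=[111/256,7/16,1/2,1]  ⇒ 887/2048
v_13 [BRRBBRBBBRBBR]  L=[0,1/4,3/8,13/32,27/64,55/128,221/512,443/1024]  R=[887/2048,111/256,7/16,1/2,1]  ⇒ 1773/4096

1773/4096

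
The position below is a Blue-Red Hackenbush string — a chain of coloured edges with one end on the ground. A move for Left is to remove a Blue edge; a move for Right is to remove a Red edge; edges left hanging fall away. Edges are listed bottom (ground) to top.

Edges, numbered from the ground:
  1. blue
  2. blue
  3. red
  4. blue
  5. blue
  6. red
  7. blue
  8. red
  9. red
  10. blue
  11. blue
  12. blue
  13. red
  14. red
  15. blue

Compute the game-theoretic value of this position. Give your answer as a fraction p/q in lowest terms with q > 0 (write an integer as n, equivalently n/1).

b: Left { 0 }, Right {  } = simplest 1
bb: Left { 0; 1 }, Right {  } = simplest 2
bbr: Left { 0; 1 }, Right { 2 } = simplest 3/2
bbrb: Left { 0; 1; 3/2 }, Right { 2 } = simplest 7/4
bbrbb: Left { 0; 1; 3/2; 7/4 }, Right { 2 } = simplest 15/8
bbrbbr: Left { 0; 1; 3/2; 7/4 }, Right { 15/8; 2 } = simplest 29/16
bbrbbrb: Left { 0; 1; 3/2; 7/4; 29/16 }, Right { 15/8; 2 } = simplest 59/32
bbrbbrbr: Left { 0; 1; 3/2; 7/4; 29/16 }, Right { 59/32; 15/8; 2 } = simplest 117/64
bbrbbrbrr: Left { 0; 1; 3/2; 7/4; 29/16 }, Right { 117/64; 59/32; 15/8; 2 } = simplest 233/128
bbrbbrbrrb: Left { 0; 1; 3/2; 7/4; 29/16; 233/128 }, Right { 117/64; 59/32; 15/8; 2 } = simplest 467/256
bbrbbrbrrbb: Left { 0; 1; 3/2; 7/4; 29/16; 233/128; 467/256 }, Right { 117/64; 59/32; 15/8; 2 } = simplest 935/512
bbrbbrbrrbbb: Left { 0; 1; 3/2; 7/4; 29/16; 233/128; 467/256; 935/512 }, Right { 117/64; 59/32; 15/8; 2 } = simplest 1871/1024
bbrbbrbrrbbbr: Left { 0; 1; 3/2; 7/4; 29/16; 233/128; 467/256; 935/512 }, Right { 1871/1024; 117/64; 59/32; 15/8; 2 } = simplest 3741/2048
bbrbbrbrrbbbrr: Left { 0; 1; 3/2; 7/4; 29/16; 233/128; 467/256; 935/512 }, Right { 3741/2048; 1871/1024; 117/64; 59/32; 15/8; 2 } = simplest 7481/4096
bbrbbrbrrbbbrrb: Left { 0; 1; 3/2; 7/4; 29/16; 233/128; 467/256; 935/512; 7481/4096 }, Right { 3741/2048; 1871/1024; 117/64; 59/32; 15/8; 2 } = simplest 14963/8192

14963/8192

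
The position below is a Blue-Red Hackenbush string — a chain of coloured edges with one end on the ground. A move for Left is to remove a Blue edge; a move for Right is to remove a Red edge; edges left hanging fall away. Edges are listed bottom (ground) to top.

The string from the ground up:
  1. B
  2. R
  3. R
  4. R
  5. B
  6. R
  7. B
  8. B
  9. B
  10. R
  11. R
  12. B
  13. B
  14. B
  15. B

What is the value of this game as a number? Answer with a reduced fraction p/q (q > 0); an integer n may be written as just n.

B: Left { 0 }, Right { ∅ } — simplest 1
BR: Left { 0 }, Right { 1 } — simplest 1/2
BRR: Left { 0 }, Right { 1/2 1 } — simplest 1/4
BRRR: Left { 0 }, Right { 1/4 1/2 1 } — simplest 1/8
BRRRB: Left { 0 1/8 }, Right { 1/4 1/2 1 } — simplest 3/16
BRRRBR: Left { 0 1/8 }, Right { 3/16 1/4 1/2 1 } — simplest 5/32
BRRRBRB: Left { 0 1/8 5/32 }, Right { 3/16 1/4 1/2 1 } — simplest 11/64
BRRRBRBB: Left { 0 1/8 5/32 11/64 }, Right { 3/16 1/4 1/2 1 } — simplest 23/128
BRRRBRBBB: Left { 0 1/8 5/32 11/64 23/128 }, Right { 3/16 1/4 1/2 1 } — simplest 47/256
BRRRBRBBBR: Left { 0 1/8 5/32 11/64 23/128 }, Right { 47/256 3/16 1/4 1/2 1 } — simplest 93/512
BRRRBRBBBRR: Left { 0 1/8 5/32 11/64 23/128 }, Right { 93/512 47/256 3/16 1/4 1/2 1 } — simplest 185/1024
BRRRBRBBBRRB: Left { 0 1/8 5/32 11/64 23/128 185/1024 }, Right { 93/512 47/256 3/16 1/4 1/2 1 } — simplest 371/2048
BRRRBRBBBRRBB: Left { 0 1/8 5/32 11/64 23/128 185/1024 371/2048 }, Right { 93/512 47/256 3/16 1/4 1/2 1 } — simplest 743/4096
BRRRBRBBBRRBBB: Left { 0 1/8 5/32 11/64 23/128 185/1024 371/2048 743/4096 }, Right { 93/512 47/256 3/16 1/4 1/2 1 } — simplest 1487/8192
BRRRBRBBBRRBBBB: Left { 0 1/8 5/32 11/64 23/128 185/1024 371/2048 743/4096 1487/8192 }, Right { 93/512 47/256 3/16 1/4 1/2 1 } — simplest 2975/16384

2975/16384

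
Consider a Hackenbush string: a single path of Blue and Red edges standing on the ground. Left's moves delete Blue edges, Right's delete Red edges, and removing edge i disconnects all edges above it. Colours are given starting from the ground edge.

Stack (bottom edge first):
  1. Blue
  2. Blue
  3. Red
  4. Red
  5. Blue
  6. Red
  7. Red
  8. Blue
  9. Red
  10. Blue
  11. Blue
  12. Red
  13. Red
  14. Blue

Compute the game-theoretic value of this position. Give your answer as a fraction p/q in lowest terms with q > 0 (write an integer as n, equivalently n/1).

Prefix values for Blue Blue Red Red Blue Red Red Blue Red Blue Blue Red Red Blue via {L|R} + simplicity:
edge 1 of 14 (Blue): { 0 |  } ⇒ 1
edge 2 of 14 (Blue): { 0 1 |  } ⇒ 2
edge 3 of 14 (Red): { 0 1 | 2 } ⇒ 3/2
edge 4 of 14 (Red): { 0 1 | 3/2 2 } ⇒ 5/4
edge 5 of 14 (Blue): { 0 1 5/4 | 3/2 2 } ⇒ 11/8
edge 6 of 14 (Red): { 0 1 5/4 | 11/8 3/2 2 } ⇒ 21/16
edge 7 of 14 (Red): { 0 1 5/4 | 21/16 11/8 3/2 2 } ⇒ 41/32
edge 8 of 14 (Blue): { 0 1 5/4 41/32 | 21/16 11/8 3/2 2 } ⇒ 83/64
edge 9 of 14 (Red): { 0 1 5/4 41/32 | 83/64 21/16 11/8 3/2 2 } ⇒ 165/128
edge 10 of 14 (Blue): { 0 1 5/4 41/32 165/128 | 83/64 21/16 11/8 3/2 2 } ⇒ 331/256
edge 11 of 14 (Blue): { 0 1 5/4 41/32 165/128 331/256 | 83/64 21/16 11/8 3/2 2 } ⇒ 663/512
edge 12 of 14 (Red): { 0 1 5/4 41/32 165/128 331/256 | 663/512 83/64 21/16 11/8 3/2 2 } ⇒ 1325/1024
edge 13 of 14 (Red): { 0 1 5/4 41/32 165/128 331/256 | 1325/1024 663/512 83/64 21/16 11/8 3/2 2 } ⇒ 2649/2048
edge 14 of 14 (Blue): { 0 1 5/4 41/32 165/128 331/256 2649/2048 | 1325/1024 663/512 83/64 21/16 11/8 3/2 2 } ⇒ 5299/4096

5299/4096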